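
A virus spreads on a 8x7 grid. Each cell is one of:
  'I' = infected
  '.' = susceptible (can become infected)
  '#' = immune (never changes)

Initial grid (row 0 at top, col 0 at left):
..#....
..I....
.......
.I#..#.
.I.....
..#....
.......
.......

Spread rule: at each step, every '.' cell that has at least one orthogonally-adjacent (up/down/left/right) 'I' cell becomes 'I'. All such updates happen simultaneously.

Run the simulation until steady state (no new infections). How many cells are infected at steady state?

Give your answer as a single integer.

Answer: 52

Derivation:
Step 0 (initial): 3 infected
Step 1: +8 new -> 11 infected
Step 2: +9 new -> 20 infected
Step 3: +10 new -> 30 infected
Step 4: +9 new -> 39 infected
Step 5: +6 new -> 45 infected
Step 6: +4 new -> 49 infected
Step 7: +2 new -> 51 infected
Step 8: +1 new -> 52 infected
Step 9: +0 new -> 52 infected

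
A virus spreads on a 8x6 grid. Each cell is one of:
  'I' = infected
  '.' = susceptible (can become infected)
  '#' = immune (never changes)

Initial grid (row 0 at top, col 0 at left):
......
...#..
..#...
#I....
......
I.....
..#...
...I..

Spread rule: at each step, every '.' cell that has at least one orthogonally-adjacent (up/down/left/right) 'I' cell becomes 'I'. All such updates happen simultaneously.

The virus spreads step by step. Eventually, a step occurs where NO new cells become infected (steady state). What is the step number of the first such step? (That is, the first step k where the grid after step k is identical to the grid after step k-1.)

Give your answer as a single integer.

Answer: 8

Derivation:
Step 0 (initial): 3 infected
Step 1: +9 new -> 12 infected
Step 2: +11 new -> 23 infected
Step 3: +8 new -> 31 infected
Step 4: +6 new -> 37 infected
Step 5: +4 new -> 41 infected
Step 6: +2 new -> 43 infected
Step 7: +1 new -> 44 infected
Step 8: +0 new -> 44 infected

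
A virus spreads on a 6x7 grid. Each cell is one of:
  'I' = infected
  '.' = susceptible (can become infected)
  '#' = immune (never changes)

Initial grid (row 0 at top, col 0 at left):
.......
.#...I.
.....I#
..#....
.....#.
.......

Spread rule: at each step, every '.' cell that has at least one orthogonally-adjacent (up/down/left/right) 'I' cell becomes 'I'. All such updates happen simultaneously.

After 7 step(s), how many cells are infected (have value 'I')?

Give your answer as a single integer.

Step 0 (initial): 2 infected
Step 1: +5 new -> 7 infected
Step 2: +6 new -> 13 infected
Step 3: +6 new -> 19 infected
Step 4: +5 new -> 24 infected
Step 5: +6 new -> 30 infected
Step 6: +5 new -> 35 infected
Step 7: +2 new -> 37 infected

Answer: 37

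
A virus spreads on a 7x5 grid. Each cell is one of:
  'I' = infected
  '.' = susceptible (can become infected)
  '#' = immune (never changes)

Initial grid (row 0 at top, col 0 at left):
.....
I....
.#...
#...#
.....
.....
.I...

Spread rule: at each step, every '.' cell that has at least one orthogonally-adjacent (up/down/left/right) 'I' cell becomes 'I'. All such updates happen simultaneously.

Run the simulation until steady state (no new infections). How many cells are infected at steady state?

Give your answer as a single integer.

Step 0 (initial): 2 infected
Step 1: +6 new -> 8 infected
Step 2: +6 new -> 14 infected
Step 3: +8 new -> 22 infected
Step 4: +6 new -> 28 infected
Step 5: +4 new -> 32 infected
Step 6: +0 new -> 32 infected

Answer: 32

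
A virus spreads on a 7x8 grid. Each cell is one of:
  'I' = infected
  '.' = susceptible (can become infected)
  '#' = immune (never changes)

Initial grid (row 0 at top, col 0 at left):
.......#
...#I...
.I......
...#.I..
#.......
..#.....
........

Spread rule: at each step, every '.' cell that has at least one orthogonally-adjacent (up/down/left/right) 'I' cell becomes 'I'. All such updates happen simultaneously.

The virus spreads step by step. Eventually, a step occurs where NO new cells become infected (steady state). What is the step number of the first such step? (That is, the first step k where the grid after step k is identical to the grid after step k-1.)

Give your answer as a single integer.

Step 0 (initial): 3 infected
Step 1: +11 new -> 14 infected
Step 2: +15 new -> 29 infected
Step 3: +12 new -> 41 infected
Step 4: +6 new -> 47 infected
Step 5: +4 new -> 51 infected
Step 6: +0 new -> 51 infected

Answer: 6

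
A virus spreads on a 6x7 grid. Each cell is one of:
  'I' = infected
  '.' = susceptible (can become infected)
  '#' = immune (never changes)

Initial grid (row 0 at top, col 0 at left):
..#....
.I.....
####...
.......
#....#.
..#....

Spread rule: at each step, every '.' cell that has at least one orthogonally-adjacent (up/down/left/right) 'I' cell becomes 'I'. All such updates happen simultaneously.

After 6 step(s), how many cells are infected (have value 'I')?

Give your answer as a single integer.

Step 0 (initial): 1 infected
Step 1: +3 new -> 4 infected
Step 2: +2 new -> 6 infected
Step 3: +2 new -> 8 infected
Step 4: +3 new -> 11 infected
Step 5: +4 new -> 15 infected
Step 6: +5 new -> 20 infected

Answer: 20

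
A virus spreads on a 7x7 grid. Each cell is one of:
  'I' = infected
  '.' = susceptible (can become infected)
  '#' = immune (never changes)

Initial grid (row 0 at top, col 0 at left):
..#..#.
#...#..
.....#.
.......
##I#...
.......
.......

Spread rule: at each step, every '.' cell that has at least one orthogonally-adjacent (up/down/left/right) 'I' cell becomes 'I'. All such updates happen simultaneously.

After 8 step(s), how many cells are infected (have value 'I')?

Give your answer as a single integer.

Step 0 (initial): 1 infected
Step 1: +2 new -> 3 infected
Step 2: +6 new -> 9 infected
Step 3: +9 new -> 18 infected
Step 4: +9 new -> 27 infected
Step 5: +6 new -> 33 infected
Step 6: +5 new -> 38 infected
Step 7: +1 new -> 39 infected
Step 8: +2 new -> 41 infected

Answer: 41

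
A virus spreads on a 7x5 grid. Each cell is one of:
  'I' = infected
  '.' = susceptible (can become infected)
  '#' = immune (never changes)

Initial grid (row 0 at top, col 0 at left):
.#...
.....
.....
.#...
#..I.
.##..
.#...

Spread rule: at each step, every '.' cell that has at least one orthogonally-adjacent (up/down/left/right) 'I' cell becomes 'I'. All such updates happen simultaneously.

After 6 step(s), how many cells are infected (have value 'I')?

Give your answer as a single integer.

Answer: 26

Derivation:
Step 0 (initial): 1 infected
Step 1: +4 new -> 5 infected
Step 2: +6 new -> 11 infected
Step 3: +5 new -> 16 infected
Step 4: +4 new -> 20 infected
Step 5: +4 new -> 24 infected
Step 6: +2 new -> 26 infected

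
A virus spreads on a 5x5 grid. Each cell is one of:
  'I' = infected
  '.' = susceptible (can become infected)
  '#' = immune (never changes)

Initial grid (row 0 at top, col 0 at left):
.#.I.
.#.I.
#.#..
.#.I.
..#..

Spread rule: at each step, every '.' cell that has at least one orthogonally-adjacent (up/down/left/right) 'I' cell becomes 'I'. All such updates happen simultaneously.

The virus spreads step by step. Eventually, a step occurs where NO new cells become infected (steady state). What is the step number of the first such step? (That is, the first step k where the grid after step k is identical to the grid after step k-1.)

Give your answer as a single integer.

Answer: 3

Derivation:
Step 0 (initial): 3 infected
Step 1: +8 new -> 11 infected
Step 2: +2 new -> 13 infected
Step 3: +0 new -> 13 infected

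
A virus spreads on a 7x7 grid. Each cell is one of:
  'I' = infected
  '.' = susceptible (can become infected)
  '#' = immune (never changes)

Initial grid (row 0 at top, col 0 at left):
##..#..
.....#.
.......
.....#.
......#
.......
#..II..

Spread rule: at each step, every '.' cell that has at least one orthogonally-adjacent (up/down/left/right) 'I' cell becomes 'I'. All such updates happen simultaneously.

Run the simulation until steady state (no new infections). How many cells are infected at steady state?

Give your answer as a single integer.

Step 0 (initial): 2 infected
Step 1: +4 new -> 6 infected
Step 2: +6 new -> 12 infected
Step 3: +6 new -> 18 infected
Step 4: +5 new -> 23 infected
Step 5: +6 new -> 29 infected
Step 6: +5 new -> 34 infected
Step 7: +5 new -> 39 infected
Step 8: +2 new -> 41 infected
Step 9: +1 new -> 42 infected
Step 10: +0 new -> 42 infected

Answer: 42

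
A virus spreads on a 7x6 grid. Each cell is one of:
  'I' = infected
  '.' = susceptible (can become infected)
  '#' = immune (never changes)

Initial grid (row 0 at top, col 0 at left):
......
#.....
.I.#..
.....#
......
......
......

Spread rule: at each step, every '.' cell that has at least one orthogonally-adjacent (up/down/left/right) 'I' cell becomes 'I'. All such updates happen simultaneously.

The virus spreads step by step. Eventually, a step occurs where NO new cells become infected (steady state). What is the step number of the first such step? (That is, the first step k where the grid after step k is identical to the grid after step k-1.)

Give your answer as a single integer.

Answer: 9

Derivation:
Step 0 (initial): 1 infected
Step 1: +4 new -> 5 infected
Step 2: +5 new -> 10 infected
Step 3: +7 new -> 17 infected
Step 4: +7 new -> 24 infected
Step 5: +7 new -> 31 infected
Step 6: +5 new -> 36 infected
Step 7: +2 new -> 38 infected
Step 8: +1 new -> 39 infected
Step 9: +0 new -> 39 infected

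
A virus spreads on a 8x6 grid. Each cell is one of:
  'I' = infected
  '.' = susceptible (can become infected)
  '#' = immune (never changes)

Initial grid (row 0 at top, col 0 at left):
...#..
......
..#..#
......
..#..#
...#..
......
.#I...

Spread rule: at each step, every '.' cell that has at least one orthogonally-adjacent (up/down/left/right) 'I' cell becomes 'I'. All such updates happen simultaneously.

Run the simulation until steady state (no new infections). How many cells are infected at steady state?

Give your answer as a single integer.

Answer: 41

Derivation:
Step 0 (initial): 1 infected
Step 1: +2 new -> 3 infected
Step 2: +4 new -> 7 infected
Step 3: +4 new -> 11 infected
Step 4: +5 new -> 16 infected
Step 5: +4 new -> 20 infected
Step 6: +5 new -> 25 infected
Step 7: +5 new -> 30 infected
Step 8: +5 new -> 35 infected
Step 9: +5 new -> 40 infected
Step 10: +1 new -> 41 infected
Step 11: +0 new -> 41 infected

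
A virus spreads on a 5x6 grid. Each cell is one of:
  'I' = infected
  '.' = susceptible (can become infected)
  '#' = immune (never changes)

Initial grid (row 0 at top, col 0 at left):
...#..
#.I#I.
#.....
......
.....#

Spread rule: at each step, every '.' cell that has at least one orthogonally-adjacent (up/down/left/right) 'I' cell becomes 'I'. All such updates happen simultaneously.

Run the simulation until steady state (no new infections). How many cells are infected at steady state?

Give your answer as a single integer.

Step 0 (initial): 2 infected
Step 1: +6 new -> 8 infected
Step 2: +7 new -> 15 infected
Step 3: +6 new -> 21 infected
Step 4: +3 new -> 24 infected
Step 5: +1 new -> 25 infected
Step 6: +0 new -> 25 infected

Answer: 25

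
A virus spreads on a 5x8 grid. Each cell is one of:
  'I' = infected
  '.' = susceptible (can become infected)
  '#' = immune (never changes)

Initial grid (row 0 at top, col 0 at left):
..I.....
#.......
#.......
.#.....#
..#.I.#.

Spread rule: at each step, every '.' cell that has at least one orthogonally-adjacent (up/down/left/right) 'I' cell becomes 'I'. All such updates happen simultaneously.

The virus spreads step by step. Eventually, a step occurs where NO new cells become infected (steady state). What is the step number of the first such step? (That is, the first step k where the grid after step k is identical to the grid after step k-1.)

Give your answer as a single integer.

Answer: 7

Derivation:
Step 0 (initial): 2 infected
Step 1: +6 new -> 8 infected
Step 2: +8 new -> 16 infected
Step 3: +7 new -> 23 infected
Step 4: +3 new -> 26 infected
Step 5: +3 new -> 29 infected
Step 6: +1 new -> 30 infected
Step 7: +0 new -> 30 infected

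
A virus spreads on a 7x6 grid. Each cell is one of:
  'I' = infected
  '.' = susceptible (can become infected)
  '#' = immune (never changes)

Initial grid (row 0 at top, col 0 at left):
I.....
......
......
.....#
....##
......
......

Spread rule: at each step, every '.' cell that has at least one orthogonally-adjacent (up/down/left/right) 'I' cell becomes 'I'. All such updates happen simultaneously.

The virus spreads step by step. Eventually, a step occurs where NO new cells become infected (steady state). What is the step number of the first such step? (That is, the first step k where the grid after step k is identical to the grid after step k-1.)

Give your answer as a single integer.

Answer: 12

Derivation:
Step 0 (initial): 1 infected
Step 1: +2 new -> 3 infected
Step 2: +3 new -> 6 infected
Step 3: +4 new -> 10 infected
Step 4: +5 new -> 15 infected
Step 5: +6 new -> 21 infected
Step 6: +6 new -> 27 infected
Step 7: +5 new -> 32 infected
Step 8: +2 new -> 34 infected
Step 9: +2 new -> 36 infected
Step 10: +2 new -> 38 infected
Step 11: +1 new -> 39 infected
Step 12: +0 new -> 39 infected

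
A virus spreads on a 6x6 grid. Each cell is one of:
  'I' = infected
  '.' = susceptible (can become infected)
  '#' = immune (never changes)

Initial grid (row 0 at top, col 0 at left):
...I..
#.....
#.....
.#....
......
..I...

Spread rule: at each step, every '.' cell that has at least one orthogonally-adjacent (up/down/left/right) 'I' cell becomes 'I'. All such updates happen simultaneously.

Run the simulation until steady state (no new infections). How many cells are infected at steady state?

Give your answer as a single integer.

Step 0 (initial): 2 infected
Step 1: +6 new -> 8 infected
Step 2: +10 new -> 18 infected
Step 3: +9 new -> 27 infected
Step 4: +5 new -> 32 infected
Step 5: +1 new -> 33 infected
Step 6: +0 new -> 33 infected

Answer: 33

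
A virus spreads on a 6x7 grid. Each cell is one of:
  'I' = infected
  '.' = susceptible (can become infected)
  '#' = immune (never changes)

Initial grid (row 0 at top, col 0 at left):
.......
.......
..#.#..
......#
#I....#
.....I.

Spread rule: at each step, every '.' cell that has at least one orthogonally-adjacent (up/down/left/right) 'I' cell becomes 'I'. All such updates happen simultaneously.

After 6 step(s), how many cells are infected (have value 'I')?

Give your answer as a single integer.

Step 0 (initial): 2 infected
Step 1: +6 new -> 8 infected
Step 2: +9 new -> 17 infected
Step 3: +5 new -> 22 infected
Step 4: +6 new -> 28 infected
Step 5: +6 new -> 34 infected
Step 6: +3 new -> 37 infected

Answer: 37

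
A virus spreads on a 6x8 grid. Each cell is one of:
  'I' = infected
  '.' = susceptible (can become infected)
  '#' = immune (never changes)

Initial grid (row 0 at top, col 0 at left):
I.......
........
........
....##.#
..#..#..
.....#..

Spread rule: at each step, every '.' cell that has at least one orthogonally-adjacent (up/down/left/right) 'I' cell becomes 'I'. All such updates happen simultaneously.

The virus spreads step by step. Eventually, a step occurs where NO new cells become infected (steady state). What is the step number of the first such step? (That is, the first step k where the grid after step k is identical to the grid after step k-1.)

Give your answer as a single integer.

Step 0 (initial): 1 infected
Step 1: +2 new -> 3 infected
Step 2: +3 new -> 6 infected
Step 3: +4 new -> 10 infected
Step 4: +5 new -> 15 infected
Step 5: +6 new -> 21 infected
Step 6: +5 new -> 26 infected
Step 7: +5 new -> 31 infected
Step 8: +4 new -> 35 infected
Step 9: +3 new -> 38 infected
Step 10: +1 new -> 39 infected
Step 11: +2 new -> 41 infected
Step 12: +1 new -> 42 infected
Step 13: +0 new -> 42 infected

Answer: 13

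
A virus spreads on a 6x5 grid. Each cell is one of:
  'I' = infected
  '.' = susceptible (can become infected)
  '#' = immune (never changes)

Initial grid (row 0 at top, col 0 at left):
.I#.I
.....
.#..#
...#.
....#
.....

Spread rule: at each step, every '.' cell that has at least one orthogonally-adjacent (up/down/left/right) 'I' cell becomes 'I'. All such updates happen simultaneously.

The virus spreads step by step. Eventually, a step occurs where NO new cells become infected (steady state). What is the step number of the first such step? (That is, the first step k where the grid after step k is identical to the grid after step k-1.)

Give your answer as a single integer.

Answer: 9

Derivation:
Step 0 (initial): 2 infected
Step 1: +4 new -> 6 infected
Step 2: +3 new -> 9 infected
Step 3: +3 new -> 12 infected
Step 4: +2 new -> 14 infected
Step 5: +3 new -> 17 infected
Step 6: +4 new -> 21 infected
Step 7: +2 new -> 23 infected
Step 8: +1 new -> 24 infected
Step 9: +0 new -> 24 infected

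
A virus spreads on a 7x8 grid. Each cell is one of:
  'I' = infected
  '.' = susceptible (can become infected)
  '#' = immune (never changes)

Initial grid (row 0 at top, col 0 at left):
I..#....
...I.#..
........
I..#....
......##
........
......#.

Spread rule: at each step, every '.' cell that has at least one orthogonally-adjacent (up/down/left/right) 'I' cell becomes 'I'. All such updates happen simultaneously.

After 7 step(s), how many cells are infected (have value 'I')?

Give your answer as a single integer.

Answer: 48

Derivation:
Step 0 (initial): 3 infected
Step 1: +8 new -> 11 infected
Step 2: +9 new -> 20 infected
Step 3: +6 new -> 26 infected
Step 4: +7 new -> 33 infected
Step 5: +8 new -> 41 infected
Step 6: +5 new -> 46 infected
Step 7: +2 new -> 48 infected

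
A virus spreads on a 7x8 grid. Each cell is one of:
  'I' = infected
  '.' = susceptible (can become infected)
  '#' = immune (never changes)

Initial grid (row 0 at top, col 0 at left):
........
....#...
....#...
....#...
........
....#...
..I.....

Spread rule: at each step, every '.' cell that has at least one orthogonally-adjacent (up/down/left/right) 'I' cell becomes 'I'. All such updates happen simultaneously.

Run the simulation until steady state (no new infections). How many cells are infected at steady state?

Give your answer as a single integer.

Step 0 (initial): 1 infected
Step 1: +3 new -> 4 infected
Step 2: +5 new -> 9 infected
Step 3: +5 new -> 14 infected
Step 4: +7 new -> 21 infected
Step 5: +7 new -> 28 infected
Step 6: +7 new -> 35 infected
Step 7: +6 new -> 41 infected
Step 8: +5 new -> 46 infected
Step 9: +3 new -> 49 infected
Step 10: +2 new -> 51 infected
Step 11: +1 new -> 52 infected
Step 12: +0 new -> 52 infected

Answer: 52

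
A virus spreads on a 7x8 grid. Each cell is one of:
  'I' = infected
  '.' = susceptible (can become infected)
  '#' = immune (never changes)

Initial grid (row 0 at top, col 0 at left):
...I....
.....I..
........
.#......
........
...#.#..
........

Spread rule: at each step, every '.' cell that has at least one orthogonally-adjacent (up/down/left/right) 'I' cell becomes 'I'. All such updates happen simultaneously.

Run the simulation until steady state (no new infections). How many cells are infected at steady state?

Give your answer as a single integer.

Step 0 (initial): 2 infected
Step 1: +7 new -> 9 infected
Step 2: +8 new -> 17 infected
Step 3: +9 new -> 26 infected
Step 4: +7 new -> 33 infected
Step 5: +5 new -> 38 infected
Step 6: +6 new -> 44 infected
Step 7: +6 new -> 50 infected
Step 8: +2 new -> 52 infected
Step 9: +1 new -> 53 infected
Step 10: +0 new -> 53 infected

Answer: 53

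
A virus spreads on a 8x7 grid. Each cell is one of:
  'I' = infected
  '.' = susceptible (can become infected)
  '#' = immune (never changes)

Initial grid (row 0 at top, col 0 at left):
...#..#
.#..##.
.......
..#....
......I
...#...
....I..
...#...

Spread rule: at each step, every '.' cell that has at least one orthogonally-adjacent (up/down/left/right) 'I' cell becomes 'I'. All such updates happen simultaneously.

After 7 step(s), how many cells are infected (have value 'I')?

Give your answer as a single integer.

Answer: 41

Derivation:
Step 0 (initial): 2 infected
Step 1: +7 new -> 9 infected
Step 2: +7 new -> 16 infected
Step 3: +8 new -> 24 infected
Step 4: +6 new -> 30 infected
Step 5: +4 new -> 34 infected
Step 6: +4 new -> 38 infected
Step 7: +3 new -> 41 infected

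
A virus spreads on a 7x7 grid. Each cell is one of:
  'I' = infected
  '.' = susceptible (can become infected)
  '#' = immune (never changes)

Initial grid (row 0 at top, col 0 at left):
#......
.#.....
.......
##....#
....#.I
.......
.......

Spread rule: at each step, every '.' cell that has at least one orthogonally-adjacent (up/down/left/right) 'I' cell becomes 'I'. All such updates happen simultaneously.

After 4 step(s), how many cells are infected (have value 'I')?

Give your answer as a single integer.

Answer: 16

Derivation:
Step 0 (initial): 1 infected
Step 1: +2 new -> 3 infected
Step 2: +3 new -> 6 infected
Step 3: +4 new -> 10 infected
Step 4: +6 new -> 16 infected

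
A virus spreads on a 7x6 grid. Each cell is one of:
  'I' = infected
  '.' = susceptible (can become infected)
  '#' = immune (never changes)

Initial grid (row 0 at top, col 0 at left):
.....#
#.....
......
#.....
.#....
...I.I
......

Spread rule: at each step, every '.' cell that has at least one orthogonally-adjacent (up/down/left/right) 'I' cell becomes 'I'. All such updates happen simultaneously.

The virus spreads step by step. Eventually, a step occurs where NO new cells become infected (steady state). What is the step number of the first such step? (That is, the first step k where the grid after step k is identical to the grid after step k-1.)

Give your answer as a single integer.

Step 0 (initial): 2 infected
Step 1: +6 new -> 8 infected
Step 2: +7 new -> 15 infected
Step 3: +6 new -> 21 infected
Step 4: +7 new -> 28 infected
Step 5: +4 new -> 32 infected
Step 6: +4 new -> 36 infected
Step 7: +1 new -> 37 infected
Step 8: +1 new -> 38 infected
Step 9: +0 new -> 38 infected

Answer: 9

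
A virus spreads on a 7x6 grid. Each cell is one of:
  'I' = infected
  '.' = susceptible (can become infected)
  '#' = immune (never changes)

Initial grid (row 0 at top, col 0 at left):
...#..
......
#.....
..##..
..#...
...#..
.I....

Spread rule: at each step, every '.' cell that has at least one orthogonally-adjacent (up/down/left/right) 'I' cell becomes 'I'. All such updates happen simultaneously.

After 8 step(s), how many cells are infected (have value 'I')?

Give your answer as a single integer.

Answer: 33

Derivation:
Step 0 (initial): 1 infected
Step 1: +3 new -> 4 infected
Step 2: +4 new -> 8 infected
Step 3: +3 new -> 11 infected
Step 4: +4 new -> 15 infected
Step 5: +4 new -> 19 infected
Step 6: +7 new -> 26 infected
Step 7: +5 new -> 31 infected
Step 8: +2 new -> 33 infected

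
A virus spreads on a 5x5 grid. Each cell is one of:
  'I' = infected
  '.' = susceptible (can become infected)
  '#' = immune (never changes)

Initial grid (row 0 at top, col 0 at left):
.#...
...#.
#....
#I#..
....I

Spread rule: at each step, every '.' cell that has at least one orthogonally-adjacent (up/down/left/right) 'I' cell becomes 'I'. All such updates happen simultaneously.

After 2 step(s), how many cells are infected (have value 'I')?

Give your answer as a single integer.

Step 0 (initial): 2 infected
Step 1: +4 new -> 6 infected
Step 2: +6 new -> 12 infected

Answer: 12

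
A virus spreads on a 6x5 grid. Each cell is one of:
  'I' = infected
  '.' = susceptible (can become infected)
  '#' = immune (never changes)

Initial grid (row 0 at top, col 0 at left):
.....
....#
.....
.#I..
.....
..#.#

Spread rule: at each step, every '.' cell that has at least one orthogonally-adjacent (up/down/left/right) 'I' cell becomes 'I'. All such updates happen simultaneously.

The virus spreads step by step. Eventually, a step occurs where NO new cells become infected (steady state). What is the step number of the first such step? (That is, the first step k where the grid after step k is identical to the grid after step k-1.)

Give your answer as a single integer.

Answer: 6

Derivation:
Step 0 (initial): 1 infected
Step 1: +3 new -> 4 infected
Step 2: +6 new -> 10 infected
Step 3: +9 new -> 19 infected
Step 4: +5 new -> 24 infected
Step 5: +2 new -> 26 infected
Step 6: +0 new -> 26 infected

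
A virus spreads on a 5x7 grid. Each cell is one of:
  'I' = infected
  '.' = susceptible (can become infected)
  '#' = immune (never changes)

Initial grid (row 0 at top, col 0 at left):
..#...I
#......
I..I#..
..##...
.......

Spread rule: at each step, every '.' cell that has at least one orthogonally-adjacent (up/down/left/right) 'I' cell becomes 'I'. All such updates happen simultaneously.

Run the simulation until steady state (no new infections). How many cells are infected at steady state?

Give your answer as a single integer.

Step 0 (initial): 3 infected
Step 1: +6 new -> 9 infected
Step 2: +9 new -> 18 infected
Step 3: +4 new -> 22 infected
Step 4: +4 new -> 26 infected
Step 5: +3 new -> 29 infected
Step 6: +1 new -> 30 infected
Step 7: +0 new -> 30 infected

Answer: 30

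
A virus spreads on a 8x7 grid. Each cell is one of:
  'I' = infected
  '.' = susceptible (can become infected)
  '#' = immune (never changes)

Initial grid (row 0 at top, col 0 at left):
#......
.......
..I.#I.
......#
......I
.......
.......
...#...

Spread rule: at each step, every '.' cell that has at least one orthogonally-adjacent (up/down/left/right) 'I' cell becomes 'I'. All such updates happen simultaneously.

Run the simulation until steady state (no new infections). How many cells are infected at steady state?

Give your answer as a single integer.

Answer: 52

Derivation:
Step 0 (initial): 3 infected
Step 1: +9 new -> 12 infected
Step 2: +14 new -> 26 infected
Step 3: +12 new -> 38 infected
Step 4: +6 new -> 44 infected
Step 5: +5 new -> 49 infected
Step 6: +2 new -> 51 infected
Step 7: +1 new -> 52 infected
Step 8: +0 new -> 52 infected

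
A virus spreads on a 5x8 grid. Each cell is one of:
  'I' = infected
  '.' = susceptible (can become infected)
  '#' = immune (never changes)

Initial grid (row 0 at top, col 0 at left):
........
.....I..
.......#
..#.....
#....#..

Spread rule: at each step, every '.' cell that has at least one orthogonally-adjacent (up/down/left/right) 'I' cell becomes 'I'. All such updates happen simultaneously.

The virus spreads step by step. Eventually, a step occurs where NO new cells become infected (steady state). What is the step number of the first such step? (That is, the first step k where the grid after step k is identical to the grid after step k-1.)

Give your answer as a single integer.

Step 0 (initial): 1 infected
Step 1: +4 new -> 5 infected
Step 2: +7 new -> 12 infected
Step 3: +6 new -> 18 infected
Step 4: +7 new -> 25 infected
Step 5: +5 new -> 30 infected
Step 6: +4 new -> 34 infected
Step 7: +2 new -> 36 infected
Step 8: +0 new -> 36 infected

Answer: 8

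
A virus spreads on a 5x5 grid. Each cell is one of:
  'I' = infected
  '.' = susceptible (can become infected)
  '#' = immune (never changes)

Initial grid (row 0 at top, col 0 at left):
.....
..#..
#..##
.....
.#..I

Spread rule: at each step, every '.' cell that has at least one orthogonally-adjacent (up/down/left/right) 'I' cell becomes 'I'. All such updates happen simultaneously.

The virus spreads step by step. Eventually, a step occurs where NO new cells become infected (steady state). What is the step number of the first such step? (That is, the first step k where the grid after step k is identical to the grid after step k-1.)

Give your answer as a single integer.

Answer: 12

Derivation:
Step 0 (initial): 1 infected
Step 1: +2 new -> 3 infected
Step 2: +2 new -> 5 infected
Step 3: +1 new -> 6 infected
Step 4: +2 new -> 8 infected
Step 5: +2 new -> 10 infected
Step 6: +2 new -> 12 infected
Step 7: +2 new -> 14 infected
Step 8: +2 new -> 16 infected
Step 9: +1 new -> 17 infected
Step 10: +2 new -> 19 infected
Step 11: +1 new -> 20 infected
Step 12: +0 new -> 20 infected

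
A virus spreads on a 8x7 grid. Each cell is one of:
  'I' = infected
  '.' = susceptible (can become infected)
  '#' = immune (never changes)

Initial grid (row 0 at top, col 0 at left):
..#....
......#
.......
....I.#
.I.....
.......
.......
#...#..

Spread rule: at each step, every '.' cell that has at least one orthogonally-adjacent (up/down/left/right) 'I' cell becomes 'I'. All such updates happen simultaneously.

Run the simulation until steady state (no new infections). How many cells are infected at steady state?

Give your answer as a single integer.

Step 0 (initial): 2 infected
Step 1: +8 new -> 10 infected
Step 2: +12 new -> 22 infected
Step 3: +14 new -> 36 infected
Step 4: +9 new -> 45 infected
Step 5: +5 new -> 50 infected
Step 6: +1 new -> 51 infected
Step 7: +0 new -> 51 infected

Answer: 51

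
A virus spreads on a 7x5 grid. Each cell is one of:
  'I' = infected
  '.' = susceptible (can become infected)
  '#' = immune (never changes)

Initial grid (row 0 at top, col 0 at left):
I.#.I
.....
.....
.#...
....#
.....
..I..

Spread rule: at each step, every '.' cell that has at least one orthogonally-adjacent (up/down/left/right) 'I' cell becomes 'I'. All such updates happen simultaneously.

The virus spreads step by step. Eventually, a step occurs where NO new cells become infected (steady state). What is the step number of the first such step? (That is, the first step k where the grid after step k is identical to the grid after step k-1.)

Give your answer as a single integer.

Answer: 5

Derivation:
Step 0 (initial): 3 infected
Step 1: +7 new -> 10 infected
Step 2: +9 new -> 19 infected
Step 3: +10 new -> 29 infected
Step 4: +3 new -> 32 infected
Step 5: +0 new -> 32 infected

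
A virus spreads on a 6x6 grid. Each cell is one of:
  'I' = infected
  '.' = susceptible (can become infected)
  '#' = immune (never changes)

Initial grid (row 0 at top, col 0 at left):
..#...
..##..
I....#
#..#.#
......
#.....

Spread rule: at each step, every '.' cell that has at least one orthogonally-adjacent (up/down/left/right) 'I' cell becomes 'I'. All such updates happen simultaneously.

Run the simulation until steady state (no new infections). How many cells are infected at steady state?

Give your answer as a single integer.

Answer: 28

Derivation:
Step 0 (initial): 1 infected
Step 1: +2 new -> 3 infected
Step 2: +4 new -> 7 infected
Step 3: +4 new -> 11 infected
Step 4: +4 new -> 15 infected
Step 5: +4 new -> 19 infected
Step 6: +4 new -> 23 infected
Step 7: +4 new -> 27 infected
Step 8: +1 new -> 28 infected
Step 9: +0 new -> 28 infected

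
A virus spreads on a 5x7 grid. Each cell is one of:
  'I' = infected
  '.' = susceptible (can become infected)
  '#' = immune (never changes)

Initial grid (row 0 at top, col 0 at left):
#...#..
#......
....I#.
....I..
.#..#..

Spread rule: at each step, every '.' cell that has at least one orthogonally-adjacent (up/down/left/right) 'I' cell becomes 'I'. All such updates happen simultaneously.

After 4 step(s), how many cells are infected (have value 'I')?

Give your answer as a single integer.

Answer: 27

Derivation:
Step 0 (initial): 2 infected
Step 1: +4 new -> 6 infected
Step 2: +7 new -> 13 infected
Step 3: +9 new -> 22 infected
Step 4: +5 new -> 27 infected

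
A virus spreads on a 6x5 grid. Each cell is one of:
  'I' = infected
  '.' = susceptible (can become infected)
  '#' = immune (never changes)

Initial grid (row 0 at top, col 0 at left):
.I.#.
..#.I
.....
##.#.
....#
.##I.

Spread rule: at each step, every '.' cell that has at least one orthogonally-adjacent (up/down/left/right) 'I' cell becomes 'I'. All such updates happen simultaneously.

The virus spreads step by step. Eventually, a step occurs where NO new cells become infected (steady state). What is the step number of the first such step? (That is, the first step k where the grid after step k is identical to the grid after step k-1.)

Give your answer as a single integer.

Step 0 (initial): 3 infected
Step 1: +8 new -> 11 infected
Step 2: +5 new -> 16 infected
Step 3: +4 new -> 20 infected
Step 4: +1 new -> 21 infected
Step 5: +1 new -> 22 infected
Step 6: +0 new -> 22 infected

Answer: 6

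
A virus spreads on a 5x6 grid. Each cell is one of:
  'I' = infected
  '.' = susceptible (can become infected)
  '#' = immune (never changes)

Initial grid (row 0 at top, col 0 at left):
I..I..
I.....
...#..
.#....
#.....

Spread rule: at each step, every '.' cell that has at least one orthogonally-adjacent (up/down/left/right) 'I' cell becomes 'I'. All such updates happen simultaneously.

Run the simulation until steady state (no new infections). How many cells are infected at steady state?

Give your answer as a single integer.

Step 0 (initial): 3 infected
Step 1: +6 new -> 9 infected
Step 2: +5 new -> 14 infected
Step 3: +3 new -> 17 infected
Step 4: +3 new -> 20 infected
Step 5: +4 new -> 24 infected
Step 6: +3 new -> 27 infected
Step 7: +0 new -> 27 infected

Answer: 27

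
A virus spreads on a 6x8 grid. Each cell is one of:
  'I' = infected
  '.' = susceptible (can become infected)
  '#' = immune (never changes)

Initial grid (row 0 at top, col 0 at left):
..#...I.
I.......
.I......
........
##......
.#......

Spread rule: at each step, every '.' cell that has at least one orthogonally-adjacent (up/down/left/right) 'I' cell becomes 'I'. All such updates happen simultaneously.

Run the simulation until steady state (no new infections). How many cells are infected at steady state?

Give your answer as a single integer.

Step 0 (initial): 3 infected
Step 1: +8 new -> 11 infected
Step 2: +9 new -> 20 infected
Step 3: +9 new -> 29 infected
Step 4: +6 new -> 35 infected
Step 5: +5 new -> 40 infected
Step 6: +3 new -> 43 infected
Step 7: +0 new -> 43 infected

Answer: 43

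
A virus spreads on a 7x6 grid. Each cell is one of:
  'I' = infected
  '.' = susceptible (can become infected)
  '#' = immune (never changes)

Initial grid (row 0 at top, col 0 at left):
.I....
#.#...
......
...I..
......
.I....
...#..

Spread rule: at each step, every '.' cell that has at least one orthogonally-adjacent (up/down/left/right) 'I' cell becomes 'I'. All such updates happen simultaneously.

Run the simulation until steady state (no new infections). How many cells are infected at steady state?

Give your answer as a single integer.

Step 0 (initial): 3 infected
Step 1: +11 new -> 14 infected
Step 2: +13 new -> 27 infected
Step 3: +7 new -> 34 infected
Step 4: +4 new -> 38 infected
Step 5: +1 new -> 39 infected
Step 6: +0 new -> 39 infected

Answer: 39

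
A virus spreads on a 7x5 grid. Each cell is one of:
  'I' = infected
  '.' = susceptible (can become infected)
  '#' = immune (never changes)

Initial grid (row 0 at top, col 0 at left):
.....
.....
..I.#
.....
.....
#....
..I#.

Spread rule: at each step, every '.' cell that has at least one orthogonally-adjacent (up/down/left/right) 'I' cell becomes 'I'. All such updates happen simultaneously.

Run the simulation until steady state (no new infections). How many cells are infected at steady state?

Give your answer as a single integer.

Step 0 (initial): 2 infected
Step 1: +6 new -> 8 infected
Step 2: +10 new -> 18 infected
Step 3: +9 new -> 27 infected
Step 4: +5 new -> 32 infected
Step 5: +0 new -> 32 infected

Answer: 32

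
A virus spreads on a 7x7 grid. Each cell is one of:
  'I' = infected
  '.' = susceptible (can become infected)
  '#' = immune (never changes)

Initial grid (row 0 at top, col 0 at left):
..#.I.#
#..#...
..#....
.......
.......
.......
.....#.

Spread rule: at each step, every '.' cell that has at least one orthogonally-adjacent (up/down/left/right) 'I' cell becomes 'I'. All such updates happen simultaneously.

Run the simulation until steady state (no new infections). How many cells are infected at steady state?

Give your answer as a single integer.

Step 0 (initial): 1 infected
Step 1: +3 new -> 4 infected
Step 2: +2 new -> 6 infected
Step 3: +4 new -> 10 infected
Step 4: +4 new -> 14 infected
Step 5: +5 new -> 19 infected
Step 6: +6 new -> 25 infected
Step 7: +6 new -> 31 infected
Step 8: +6 new -> 37 infected
Step 9: +4 new -> 41 infected
Step 10: +2 new -> 43 infected
Step 11: +0 new -> 43 infected

Answer: 43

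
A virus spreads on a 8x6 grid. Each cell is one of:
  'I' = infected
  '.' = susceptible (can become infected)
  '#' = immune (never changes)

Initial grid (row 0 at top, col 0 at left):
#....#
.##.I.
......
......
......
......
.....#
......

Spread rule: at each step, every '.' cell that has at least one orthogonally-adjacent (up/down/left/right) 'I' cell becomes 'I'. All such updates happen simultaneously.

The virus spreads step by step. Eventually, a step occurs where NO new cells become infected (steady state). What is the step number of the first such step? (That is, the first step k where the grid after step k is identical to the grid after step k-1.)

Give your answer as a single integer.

Step 0 (initial): 1 infected
Step 1: +4 new -> 5 infected
Step 2: +4 new -> 9 infected
Step 3: +5 new -> 14 infected
Step 4: +6 new -> 20 infected
Step 5: +6 new -> 26 infected
Step 6: +6 new -> 32 infected
Step 7: +5 new -> 37 infected
Step 8: +3 new -> 40 infected
Step 9: +2 new -> 42 infected
Step 10: +1 new -> 43 infected
Step 11: +0 new -> 43 infected

Answer: 11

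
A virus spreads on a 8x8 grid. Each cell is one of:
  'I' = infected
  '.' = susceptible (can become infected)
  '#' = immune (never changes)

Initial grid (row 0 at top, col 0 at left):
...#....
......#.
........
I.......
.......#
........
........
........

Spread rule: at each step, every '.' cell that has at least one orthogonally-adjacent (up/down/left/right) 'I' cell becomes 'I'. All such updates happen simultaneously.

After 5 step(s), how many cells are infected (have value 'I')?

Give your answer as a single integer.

Step 0 (initial): 1 infected
Step 1: +3 new -> 4 infected
Step 2: +5 new -> 9 infected
Step 3: +7 new -> 16 infected
Step 4: +8 new -> 24 infected
Step 5: +8 new -> 32 infected

Answer: 32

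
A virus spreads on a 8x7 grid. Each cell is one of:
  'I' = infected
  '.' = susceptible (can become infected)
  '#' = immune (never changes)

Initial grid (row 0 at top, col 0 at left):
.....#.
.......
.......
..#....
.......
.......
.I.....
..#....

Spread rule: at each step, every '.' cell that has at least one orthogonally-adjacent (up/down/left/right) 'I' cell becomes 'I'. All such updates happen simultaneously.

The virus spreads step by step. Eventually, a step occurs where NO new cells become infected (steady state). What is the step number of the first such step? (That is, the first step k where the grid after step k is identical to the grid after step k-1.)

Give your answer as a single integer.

Answer: 12

Derivation:
Step 0 (initial): 1 infected
Step 1: +4 new -> 5 infected
Step 2: +5 new -> 10 infected
Step 3: +6 new -> 16 infected
Step 4: +6 new -> 22 infected
Step 5: +8 new -> 30 infected
Step 6: +8 new -> 38 infected
Step 7: +6 new -> 44 infected
Step 8: +4 new -> 48 infected
Step 9: +3 new -> 51 infected
Step 10: +1 new -> 52 infected
Step 11: +1 new -> 53 infected
Step 12: +0 new -> 53 infected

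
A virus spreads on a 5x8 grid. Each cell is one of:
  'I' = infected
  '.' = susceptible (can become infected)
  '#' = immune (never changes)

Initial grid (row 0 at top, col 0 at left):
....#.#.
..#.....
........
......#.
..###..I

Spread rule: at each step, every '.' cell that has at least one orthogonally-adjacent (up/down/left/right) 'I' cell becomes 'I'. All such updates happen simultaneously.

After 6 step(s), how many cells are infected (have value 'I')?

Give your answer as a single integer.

Answer: 19

Derivation:
Step 0 (initial): 1 infected
Step 1: +2 new -> 3 infected
Step 2: +2 new -> 5 infected
Step 3: +3 new -> 8 infected
Step 4: +4 new -> 12 infected
Step 5: +3 new -> 15 infected
Step 6: +4 new -> 19 infected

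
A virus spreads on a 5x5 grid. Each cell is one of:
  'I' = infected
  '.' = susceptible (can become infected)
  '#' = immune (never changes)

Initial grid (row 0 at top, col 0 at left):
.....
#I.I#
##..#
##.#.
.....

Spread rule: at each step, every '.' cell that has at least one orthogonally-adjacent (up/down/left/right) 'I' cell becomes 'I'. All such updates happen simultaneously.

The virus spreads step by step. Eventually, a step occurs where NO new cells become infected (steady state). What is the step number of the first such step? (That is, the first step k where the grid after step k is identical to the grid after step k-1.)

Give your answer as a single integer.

Answer: 8

Derivation:
Step 0 (initial): 2 infected
Step 1: +4 new -> 6 infected
Step 2: +4 new -> 10 infected
Step 3: +1 new -> 11 infected
Step 4: +1 new -> 12 infected
Step 5: +2 new -> 14 infected
Step 6: +2 new -> 16 infected
Step 7: +1 new -> 17 infected
Step 8: +0 new -> 17 infected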